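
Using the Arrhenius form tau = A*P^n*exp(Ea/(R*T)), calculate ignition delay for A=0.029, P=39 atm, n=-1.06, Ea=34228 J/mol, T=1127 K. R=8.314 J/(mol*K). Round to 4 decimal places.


tau = A * P^n * exp(Ea/(R*T))
P^n = 39^(-1.06) = 0.02058124
Ea/(R*T) = 34228/(8.314*1127) = 3.652982
exp(Ea/(R*T)) = 38.589587
tau = 0.029 * 0.02058124 * 38.589587 = 0.0230 ms


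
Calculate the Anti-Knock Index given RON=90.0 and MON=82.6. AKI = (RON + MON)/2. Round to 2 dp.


AKI = (RON + MON) / 2
AKI = (90.0 + 82.6) / 2
AKI = 172.6 / 2 = 86.30


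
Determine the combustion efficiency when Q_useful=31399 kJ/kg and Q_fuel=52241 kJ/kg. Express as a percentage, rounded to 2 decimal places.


Efficiency = (Q_useful / Q_fuel) * 100
Efficiency = (31399 / 52241) * 100
Efficiency = 0.6010 * 100 = 60.10%


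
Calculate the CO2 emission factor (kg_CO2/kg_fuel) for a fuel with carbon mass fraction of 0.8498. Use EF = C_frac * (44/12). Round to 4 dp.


EF = C_frac * (M_CO2 / M_C)
EF = 0.8498 * (44/12)
EF = 0.8498 * 3.666667 = 3.1159 kg_CO2/kg_fuel


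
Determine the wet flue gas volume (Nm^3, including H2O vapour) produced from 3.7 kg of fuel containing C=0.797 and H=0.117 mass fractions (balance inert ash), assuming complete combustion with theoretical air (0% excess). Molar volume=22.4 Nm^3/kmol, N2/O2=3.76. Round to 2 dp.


Per kg fuel: CO2 = (C/12 kmol)*22.4 = (0.797/12)*22.4 = 1.48773 Nm^3
Per kg fuel: H2O = (H/2 kmol)*22.4 = (0.117/2)*22.4 = 1.31040 Nm^3
O2 needed per kg fuel = C/12 + H/4 = 0.797/12 + 0.117/4 = 0.09566667 kmol
Per kg fuel: N2 = O2*3.76*22.4 = 0.09566667*3.76*22.4 = 8.05743 Nm^3
Total per kg = 1.48773 + 1.31040 + 8.05743 = 10.85556 Nm^3
Total = 10.85556 * 3.7 = 40.17 Nm^3


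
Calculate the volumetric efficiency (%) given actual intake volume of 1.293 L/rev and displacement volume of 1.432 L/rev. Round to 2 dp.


eta_v = (V_actual / V_disp) * 100
Ratio = 1.293 / 1.432 = 0.9029
eta_v = 0.9029 * 100 = 90.29%


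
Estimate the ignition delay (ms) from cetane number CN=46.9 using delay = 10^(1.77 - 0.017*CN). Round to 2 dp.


delay = 10^(1.77 - 0.017*CN)
Exponent = 1.77 - 0.017*46.9 = 0.9727
delay = 10^0.9727 = 9.39 ms


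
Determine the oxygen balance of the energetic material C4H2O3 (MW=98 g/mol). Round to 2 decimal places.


OB = -1600 * (2C + H/2 - O) / MW
Inner = 2*4 + 2/2 - 3 = 6.00
OB = -1600 * 6.00 / 98 = -97.96%


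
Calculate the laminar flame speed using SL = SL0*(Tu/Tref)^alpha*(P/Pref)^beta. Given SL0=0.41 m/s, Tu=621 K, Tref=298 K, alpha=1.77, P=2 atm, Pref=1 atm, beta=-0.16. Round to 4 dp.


SL = SL0 * (Tu/Tref)^alpha * (P/Pref)^beta
T ratio = 621/298 = 2.08389262
(T ratio)^alpha = 2.08389262^1.77 = 3.667831
(P/Pref)^beta = 2^(-0.16) = 0.895025
SL = 0.41 * 3.667831 * 0.895025 = 1.3459 m/s


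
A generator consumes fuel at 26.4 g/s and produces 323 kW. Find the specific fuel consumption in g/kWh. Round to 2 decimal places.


SFC = (mf / BP) * 3600
Rate = 26.4 / 323 = 0.081734 g/(s*kW)
SFC = 0.081734 * 3600 = 294.24 g/kWh


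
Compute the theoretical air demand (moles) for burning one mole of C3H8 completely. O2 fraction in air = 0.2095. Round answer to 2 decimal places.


Balanced combustion: C3H8 + 5 O2 -> 3 CO2 + 4 H2O
O2 needed = C + H/4 = 3 + 8/4 = 5.00 moles
Air moles = O2 / 0.2095 = 5.00 / 0.2095 = 23.87 moles air


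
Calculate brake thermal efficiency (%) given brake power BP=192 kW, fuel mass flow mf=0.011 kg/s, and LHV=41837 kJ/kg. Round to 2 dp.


eta_BTE = (BP / (mf * LHV)) * 100
Denominator = 0.011 * 41837 = 460.2070 kW
eta_BTE = (192 / 460.2070) * 100 = 41.72%


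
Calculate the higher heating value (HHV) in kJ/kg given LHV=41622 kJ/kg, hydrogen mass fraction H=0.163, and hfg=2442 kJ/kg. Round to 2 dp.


HHV = LHV + hfg * 9 * H
Water addition = 2442 * 9 * 0.163 = 3582.414 kJ/kg
HHV = 41622 + 3582.414 = 45204.41 kJ/kg


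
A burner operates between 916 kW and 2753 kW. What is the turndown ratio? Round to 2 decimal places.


TDR = Q_max / Q_min
TDR = 2753 / 916 = 3.01


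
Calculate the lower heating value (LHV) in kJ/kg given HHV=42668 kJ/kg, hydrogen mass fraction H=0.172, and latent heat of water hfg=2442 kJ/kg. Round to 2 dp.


LHV = HHV - hfg * 9 * H
Water correction = 2442 * 9 * 0.172 = 3780.216 kJ/kg
LHV = 42668 - 3780.216 = 38887.78 kJ/kg


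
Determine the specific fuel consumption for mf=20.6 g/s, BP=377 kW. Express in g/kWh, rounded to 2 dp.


SFC = (mf / BP) * 3600
Rate = 20.6 / 377 = 0.054642 g/(s*kW)
SFC = 0.054642 * 3600 = 196.71 g/kWh


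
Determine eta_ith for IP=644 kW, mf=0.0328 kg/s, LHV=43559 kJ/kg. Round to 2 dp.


eta_ith = (IP / (mf * LHV)) * 100
Denominator = 0.0328 * 43559 = 1428.7352 kW
eta_ith = (644 / 1428.7352) * 100 = 45.07%


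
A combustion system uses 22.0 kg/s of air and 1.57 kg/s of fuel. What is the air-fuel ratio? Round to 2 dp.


AFR = m_air / m_fuel
AFR = 22.0 / 1.57 = 14.01


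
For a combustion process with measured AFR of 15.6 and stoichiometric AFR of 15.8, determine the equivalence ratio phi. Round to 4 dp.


phi = AFR_stoich / AFR_actual
phi = 15.8 / 15.6 = 1.0128


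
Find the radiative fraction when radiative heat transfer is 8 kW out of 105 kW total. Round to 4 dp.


f_rad = Q_rad / Q_total
f_rad = 8 / 105 = 0.0762


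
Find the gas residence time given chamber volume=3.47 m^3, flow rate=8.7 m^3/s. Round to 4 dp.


tau = V / Q_flow
tau = 3.47 / 8.7 = 0.3989 s


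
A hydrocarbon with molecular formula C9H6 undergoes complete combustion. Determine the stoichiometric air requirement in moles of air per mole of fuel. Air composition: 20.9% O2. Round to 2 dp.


Balanced combustion: C9H6 + 10.5 O2 -> 9 CO2 + 3 H2O
O2 needed = C + H/4 = 9 + 6/4 = 10.50 moles
Air moles = O2 / 0.209 = 10.50 / 0.209 = 50.24 moles air


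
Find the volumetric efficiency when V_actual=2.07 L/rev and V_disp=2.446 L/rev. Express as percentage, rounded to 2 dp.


eta_v = (V_actual / V_disp) * 100
Ratio = 2.07 / 2.446 = 0.8463
eta_v = 0.8463 * 100 = 84.63%


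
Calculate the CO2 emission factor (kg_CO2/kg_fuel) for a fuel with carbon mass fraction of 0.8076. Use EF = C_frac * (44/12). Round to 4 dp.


EF = C_frac * (M_CO2 / M_C)
EF = 0.8076 * (44/12)
EF = 0.8076 * 3.666667 = 2.9612 kg_CO2/kg_fuel


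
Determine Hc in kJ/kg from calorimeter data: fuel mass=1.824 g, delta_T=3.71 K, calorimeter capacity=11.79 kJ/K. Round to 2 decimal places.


Hc = C_cal * delta_T / m_fuel
Q_released = 11.79 * 3.71 = 43.7409 kJ
m_fuel = 1.824 g = 1.824/1000 kg = 0.001824 kg
Hc = 43.7409 / 0.001824 = 23980.76 kJ/kg


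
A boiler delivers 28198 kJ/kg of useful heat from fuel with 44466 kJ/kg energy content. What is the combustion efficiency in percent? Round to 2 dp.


Efficiency = (Q_useful / Q_fuel) * 100
Efficiency = (28198 / 44466) * 100
Efficiency = 0.6341 * 100 = 63.41%


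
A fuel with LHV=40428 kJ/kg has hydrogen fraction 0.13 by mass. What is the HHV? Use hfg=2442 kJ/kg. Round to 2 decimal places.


HHV = LHV + hfg * 9 * H
Water addition = 2442 * 9 * 0.13 = 2857.140 kJ/kg
HHV = 40428 + 2857.140 = 43285.14 kJ/kg


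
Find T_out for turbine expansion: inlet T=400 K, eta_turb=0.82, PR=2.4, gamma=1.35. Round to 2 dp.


T_out = T_in * (1 - eta * (1 - PR^(-(gamma-1)/gamma)))
Exponent = -(1.35-1)/1.35 = -0.25925926
PR^exp = 2.4^(-0.25925926) = 0.79694200
Factor = 1 - 0.82*(1 - 0.79694200) = 0.83349244
T_out = 400 * 0.83349244 = 333.40 K


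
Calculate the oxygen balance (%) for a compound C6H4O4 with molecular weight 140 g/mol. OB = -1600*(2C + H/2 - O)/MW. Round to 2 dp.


OB = -1600 * (2C + H/2 - O) / MW
Inner = 2*6 + 4/2 - 4 = 10.00
OB = -1600 * 10.00 / 140 = -114.29%


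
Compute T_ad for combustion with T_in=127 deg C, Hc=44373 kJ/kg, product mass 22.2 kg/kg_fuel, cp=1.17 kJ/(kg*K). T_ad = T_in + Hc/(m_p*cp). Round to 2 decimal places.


T_ad = T_in + Hc / (m_p * cp)
Denominator = 22.2 * 1.17 = 25.9740
Temperature rise = 44373 / 25.9740 = 1708.36 K
T_ad = 127 + 1708.36 = 1835.36 deg C


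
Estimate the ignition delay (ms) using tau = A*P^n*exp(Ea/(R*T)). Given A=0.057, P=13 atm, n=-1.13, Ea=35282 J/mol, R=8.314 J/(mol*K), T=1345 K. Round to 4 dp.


tau = A * P^n * exp(Ea/(R*T))
P^n = 13^(-1.13) = 0.05511173
Ea/(R*T) = 35282/(8.314*1345) = 3.155156
exp(Ea/(R*T)) = 23.456705
tau = 0.057 * 0.05511173 * 23.456705 = 0.0737 ms


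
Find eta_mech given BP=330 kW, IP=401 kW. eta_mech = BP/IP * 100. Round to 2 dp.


eta_mech = (BP / IP) * 100
Ratio = 330 / 401 = 0.8229
eta_mech = 0.8229 * 100 = 82.29%


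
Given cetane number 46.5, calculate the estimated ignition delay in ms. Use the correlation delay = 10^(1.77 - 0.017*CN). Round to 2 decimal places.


delay = 10^(1.77 - 0.017*CN)
Exponent = 1.77 - 0.017*46.5 = 0.9795
delay = 10^0.9795 = 9.54 ms


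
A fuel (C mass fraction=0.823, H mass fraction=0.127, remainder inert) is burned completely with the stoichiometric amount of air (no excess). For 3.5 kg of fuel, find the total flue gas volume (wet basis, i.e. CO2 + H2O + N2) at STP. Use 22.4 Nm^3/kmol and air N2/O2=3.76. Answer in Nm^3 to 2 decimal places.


Per kg fuel: CO2 = (C/12 kmol)*22.4 = (0.823/12)*22.4 = 1.53627 Nm^3
Per kg fuel: H2O = (H/2 kmol)*22.4 = (0.127/2)*22.4 = 1.42240 Nm^3
O2 needed per kg fuel = C/12 + H/4 = 0.823/12 + 0.127/4 = 0.10033333 kmol
Per kg fuel: N2 = O2*3.76*22.4 = 0.10033333*3.76*22.4 = 8.45047 Nm^3
Total per kg = 1.53627 + 1.42240 + 8.45047 = 11.40914 Nm^3
Total = 11.40914 * 3.5 = 39.93 Nm^3


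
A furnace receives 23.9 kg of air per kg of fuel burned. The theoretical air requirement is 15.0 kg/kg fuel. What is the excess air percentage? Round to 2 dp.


Excess air = actual - stoichiometric = 23.9 - 15.0 = 8.90 kg/kg fuel
Excess air % = (excess / stoich) * 100 = (8.90 / 15.0) * 100 = 59.33%


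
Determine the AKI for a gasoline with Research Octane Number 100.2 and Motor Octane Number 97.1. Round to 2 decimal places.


AKI = (RON + MON) / 2
AKI = (100.2 + 97.1) / 2
AKI = 197.3 / 2 = 98.65


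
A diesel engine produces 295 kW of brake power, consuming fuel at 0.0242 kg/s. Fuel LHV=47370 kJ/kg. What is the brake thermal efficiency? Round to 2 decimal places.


eta_BTE = (BP / (mf * LHV)) * 100
Denominator = 0.0242 * 47370 = 1146.3540 kW
eta_BTE = (295 / 1146.3540) * 100 = 25.73%


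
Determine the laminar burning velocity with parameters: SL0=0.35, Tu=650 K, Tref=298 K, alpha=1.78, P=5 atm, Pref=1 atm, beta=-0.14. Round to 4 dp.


SL = SL0 * (Tu/Tref)^alpha * (P/Pref)^beta
T ratio = 650/298 = 2.18120805
(T ratio)^alpha = 2.18120805^1.78 = 4.007567
(P/Pref)^beta = 5^(-0.14) = 0.798260
SL = 0.35 * 4.007567 * 0.798260 = 1.1197 m/s


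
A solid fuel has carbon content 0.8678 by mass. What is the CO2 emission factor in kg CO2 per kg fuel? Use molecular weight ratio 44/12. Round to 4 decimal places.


EF = C_frac * (M_CO2 / M_C)
EF = 0.8678 * (44/12)
EF = 0.8678 * 3.666667 = 3.1819 kg_CO2/kg_fuel


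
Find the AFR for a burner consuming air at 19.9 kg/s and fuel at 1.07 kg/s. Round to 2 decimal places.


AFR = m_air / m_fuel
AFR = 19.9 / 1.07 = 18.60


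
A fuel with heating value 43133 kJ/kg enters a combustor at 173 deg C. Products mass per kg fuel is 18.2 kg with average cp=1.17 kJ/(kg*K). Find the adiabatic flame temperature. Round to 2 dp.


T_ad = T_in + Hc / (m_p * cp)
Denominator = 18.2 * 1.17 = 21.2940
Temperature rise = 43133 / 21.2940 = 2025.59 K
T_ad = 173 + 2025.59 = 2198.59 deg C


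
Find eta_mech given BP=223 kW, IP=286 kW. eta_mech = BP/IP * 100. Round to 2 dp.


eta_mech = (BP / IP) * 100
Ratio = 223 / 286 = 0.7797
eta_mech = 0.7797 * 100 = 77.97%


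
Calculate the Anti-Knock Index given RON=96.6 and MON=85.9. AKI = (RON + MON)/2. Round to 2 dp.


AKI = (RON + MON) / 2
AKI = (96.6 + 85.9) / 2
AKI = 182.5 / 2 = 91.25


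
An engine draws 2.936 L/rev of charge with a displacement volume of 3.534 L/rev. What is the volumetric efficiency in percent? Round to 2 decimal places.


eta_v = (V_actual / V_disp) * 100
Ratio = 2.936 / 3.534 = 0.8308
eta_v = 0.8308 * 100 = 83.08%


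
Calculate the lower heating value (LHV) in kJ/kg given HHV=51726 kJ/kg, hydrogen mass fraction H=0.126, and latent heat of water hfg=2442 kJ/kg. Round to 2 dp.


LHV = HHV - hfg * 9 * H
Water correction = 2442 * 9 * 0.126 = 2769.228 kJ/kg
LHV = 51726 - 2769.228 = 48956.77 kJ/kg


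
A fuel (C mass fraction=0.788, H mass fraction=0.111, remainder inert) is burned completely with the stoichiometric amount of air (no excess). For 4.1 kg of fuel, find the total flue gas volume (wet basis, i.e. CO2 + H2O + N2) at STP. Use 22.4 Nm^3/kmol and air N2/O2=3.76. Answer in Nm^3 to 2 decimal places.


Per kg fuel: CO2 = (C/12 kmol)*22.4 = (0.788/12)*22.4 = 1.47093 Nm^3
Per kg fuel: H2O = (H/2 kmol)*22.4 = (0.111/2)*22.4 = 1.24320 Nm^3
O2 needed per kg fuel = C/12 + H/4 = 0.788/12 + 0.111/4 = 0.09341667 kmol
Per kg fuel: N2 = O2*3.76*22.4 = 0.09341667*3.76*22.4 = 7.86793 Nm^3
Total per kg = 1.47093 + 1.24320 + 7.86793 = 10.58206 Nm^3
Total = 10.58206 * 4.1 = 43.39 Nm^3


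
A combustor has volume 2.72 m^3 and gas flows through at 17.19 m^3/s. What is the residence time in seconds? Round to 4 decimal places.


tau = V / Q_flow
tau = 2.72 / 17.19 = 0.1582 s


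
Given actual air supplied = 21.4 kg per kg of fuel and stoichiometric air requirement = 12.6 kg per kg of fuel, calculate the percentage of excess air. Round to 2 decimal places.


Excess air = actual - stoichiometric = 21.4 - 12.6 = 8.80 kg/kg fuel
Excess air % = (excess / stoich) * 100 = (8.80 / 12.6) * 100 = 69.84%


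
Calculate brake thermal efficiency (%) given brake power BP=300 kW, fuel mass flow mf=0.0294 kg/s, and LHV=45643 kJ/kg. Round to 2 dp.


eta_BTE = (BP / (mf * LHV)) * 100
Denominator = 0.0294 * 45643 = 1341.9042 kW
eta_BTE = (300 / 1341.9042) * 100 = 22.36%


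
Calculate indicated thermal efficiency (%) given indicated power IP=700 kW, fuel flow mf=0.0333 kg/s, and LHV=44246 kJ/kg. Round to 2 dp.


eta_ith = (IP / (mf * LHV)) * 100
Denominator = 0.0333 * 44246 = 1473.3918 kW
eta_ith = (700 / 1473.3918) * 100 = 47.51%


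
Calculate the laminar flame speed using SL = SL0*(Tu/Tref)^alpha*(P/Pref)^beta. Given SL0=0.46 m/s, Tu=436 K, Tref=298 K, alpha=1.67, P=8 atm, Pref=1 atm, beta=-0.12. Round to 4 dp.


SL = SL0 * (Tu/Tref)^alpha * (P/Pref)^beta
T ratio = 436/298 = 1.46308725
(T ratio)^alpha = 1.46308725^1.67 = 1.887997
(P/Pref)^beta = 8^(-0.12) = 0.779165
SL = 0.46 * 1.887997 * 0.779165 = 0.6767 m/s


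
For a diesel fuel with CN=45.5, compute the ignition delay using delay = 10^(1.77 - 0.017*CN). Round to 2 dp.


delay = 10^(1.77 - 0.017*CN)
Exponent = 1.77 - 0.017*45.5 = 0.9965
delay = 10^0.9965 = 9.92 ms


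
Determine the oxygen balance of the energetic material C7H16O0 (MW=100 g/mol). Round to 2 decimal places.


OB = -1600 * (2C + H/2 - O) / MW
Inner = 2*7 + 16/2 - 0 = 22.00
OB = -1600 * 22.00 / 100 = -352.00%


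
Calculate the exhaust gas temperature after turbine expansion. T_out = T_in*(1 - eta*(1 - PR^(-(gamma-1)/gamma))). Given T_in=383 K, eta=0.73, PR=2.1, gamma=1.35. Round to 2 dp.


T_out = T_in * (1 - eta * (1 - PR^(-(gamma-1)/gamma)))
Exponent = -(1.35-1)/1.35 = -0.25925926
PR^exp = 2.1^(-0.25925926) = 0.82501466
Factor = 1 - 0.73*(1 - 0.82501466) = 0.87226070
T_out = 383 * 0.87226070 = 334.08 K


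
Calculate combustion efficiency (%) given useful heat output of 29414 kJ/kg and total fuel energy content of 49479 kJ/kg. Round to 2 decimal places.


Efficiency = (Q_useful / Q_fuel) * 100
Efficiency = (29414 / 49479) * 100
Efficiency = 0.5945 * 100 = 59.45%


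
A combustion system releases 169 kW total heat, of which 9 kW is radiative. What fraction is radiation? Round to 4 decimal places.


f_rad = Q_rad / Q_total
f_rad = 9 / 169 = 0.0533


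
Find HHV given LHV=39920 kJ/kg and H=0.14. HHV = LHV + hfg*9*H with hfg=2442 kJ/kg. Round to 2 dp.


HHV = LHV + hfg * 9 * H
Water addition = 2442 * 9 * 0.14 = 3076.920 kJ/kg
HHV = 39920 + 3076.920 = 42996.92 kJ/kg


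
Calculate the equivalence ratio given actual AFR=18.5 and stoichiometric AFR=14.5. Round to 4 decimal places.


phi = AFR_stoich / AFR_actual
phi = 14.5 / 18.5 = 0.7838


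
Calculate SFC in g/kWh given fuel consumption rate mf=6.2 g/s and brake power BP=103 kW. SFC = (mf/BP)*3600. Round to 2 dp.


SFC = (mf / BP) * 3600
Rate = 6.2 / 103 = 0.060194 g/(s*kW)
SFC = 0.060194 * 3600 = 216.70 g/kWh


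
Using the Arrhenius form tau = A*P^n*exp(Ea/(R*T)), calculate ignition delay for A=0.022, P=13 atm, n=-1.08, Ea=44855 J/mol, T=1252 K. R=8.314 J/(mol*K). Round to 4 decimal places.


tau = A * P^n * exp(Ea/(R*T))
P^n = 13^(-1.08) = 0.06265290
Ea/(R*T) = 44855/(8.314*1252) = 4.309199
exp(Ea/(R*T)) = 74.380858
tau = 0.022 * 0.06265290 * 74.380858 = 0.1025 ms


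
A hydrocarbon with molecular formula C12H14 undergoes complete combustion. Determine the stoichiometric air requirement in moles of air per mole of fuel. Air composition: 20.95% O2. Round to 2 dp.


Balanced combustion: C12H14 + 15.5 O2 -> 12 CO2 + 7 H2O
O2 needed = C + H/4 = 12 + 14/4 = 15.50 moles
Air moles = O2 / 0.2095 = 15.50 / 0.2095 = 73.99 moles air


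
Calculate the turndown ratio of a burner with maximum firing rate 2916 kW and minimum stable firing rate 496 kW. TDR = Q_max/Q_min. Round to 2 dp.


TDR = Q_max / Q_min
TDR = 2916 / 496 = 5.88


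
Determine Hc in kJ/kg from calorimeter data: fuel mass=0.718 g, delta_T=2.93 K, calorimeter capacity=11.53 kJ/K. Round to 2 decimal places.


Hc = C_cal * delta_T / m_fuel
Q_released = 11.53 * 2.93 = 33.7829 kJ
m_fuel = 0.718 g = 0.718/1000 kg = 0.000718 kg
Hc = 33.7829 / 0.000718 = 47051.39 kJ/kg


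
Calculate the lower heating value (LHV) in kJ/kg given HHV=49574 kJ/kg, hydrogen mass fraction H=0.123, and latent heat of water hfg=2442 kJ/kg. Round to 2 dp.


LHV = HHV - hfg * 9 * H
Water correction = 2442 * 9 * 0.123 = 2703.294 kJ/kg
LHV = 49574 - 2703.294 = 46870.71 kJ/kg


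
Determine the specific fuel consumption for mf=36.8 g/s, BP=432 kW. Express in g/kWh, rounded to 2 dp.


SFC = (mf / BP) * 3600
Rate = 36.8 / 432 = 0.085185 g/(s*kW)
SFC = 0.085185 * 3600 = 306.67 g/kWh


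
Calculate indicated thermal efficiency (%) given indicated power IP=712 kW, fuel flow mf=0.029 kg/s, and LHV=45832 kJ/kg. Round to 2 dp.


eta_ith = (IP / (mf * LHV)) * 100
Denominator = 0.029 * 45832 = 1329.1280 kW
eta_ith = (712 / 1329.1280) * 100 = 53.57%


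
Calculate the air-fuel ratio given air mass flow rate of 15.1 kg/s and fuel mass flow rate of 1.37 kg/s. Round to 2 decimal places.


AFR = m_air / m_fuel
AFR = 15.1 / 1.37 = 11.02


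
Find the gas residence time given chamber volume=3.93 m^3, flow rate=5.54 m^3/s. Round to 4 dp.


tau = V / Q_flow
tau = 3.93 / 5.54 = 0.7094 s


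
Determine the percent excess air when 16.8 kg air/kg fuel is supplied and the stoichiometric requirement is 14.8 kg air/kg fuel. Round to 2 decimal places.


Excess air = actual - stoichiometric = 16.8 - 14.8 = 2.00 kg/kg fuel
Excess air % = (excess / stoich) * 100 = (2.00 / 14.8) * 100 = 13.51%


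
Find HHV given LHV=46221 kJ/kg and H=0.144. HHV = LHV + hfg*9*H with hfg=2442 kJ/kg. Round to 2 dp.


HHV = LHV + hfg * 9 * H
Water addition = 2442 * 9 * 0.144 = 3164.832 kJ/kg
HHV = 46221 + 3164.832 = 49385.83 kJ/kg


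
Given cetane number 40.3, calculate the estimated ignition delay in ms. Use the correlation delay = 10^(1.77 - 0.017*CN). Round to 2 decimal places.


delay = 10^(1.77 - 0.017*CN)
Exponent = 1.77 - 0.017*40.3 = 1.0849
delay = 10^1.0849 = 12.16 ms


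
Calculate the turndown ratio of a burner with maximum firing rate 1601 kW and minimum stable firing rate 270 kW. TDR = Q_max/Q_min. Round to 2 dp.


TDR = Q_max / Q_min
TDR = 1601 / 270 = 5.93


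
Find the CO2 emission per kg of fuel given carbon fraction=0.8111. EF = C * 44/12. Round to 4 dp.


EF = C_frac * (M_CO2 / M_C)
EF = 0.8111 * (44/12)
EF = 0.8111 * 3.666667 = 2.9740 kg_CO2/kg_fuel


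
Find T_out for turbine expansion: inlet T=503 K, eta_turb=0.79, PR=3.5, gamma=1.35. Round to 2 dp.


T_out = T_in * (1 - eta * (1 - PR^(-(gamma-1)/gamma)))
Exponent = -(1.35-1)/1.35 = -0.25925926
PR^exp = 3.5^(-0.25925926) = 0.72267881
Factor = 1 - 0.79*(1 - 0.72267881) = 0.78091626
T_out = 503 * 0.78091626 = 392.80 K


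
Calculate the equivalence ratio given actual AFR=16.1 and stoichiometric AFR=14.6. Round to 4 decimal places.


phi = AFR_stoich / AFR_actual
phi = 14.6 / 16.1 = 0.9068


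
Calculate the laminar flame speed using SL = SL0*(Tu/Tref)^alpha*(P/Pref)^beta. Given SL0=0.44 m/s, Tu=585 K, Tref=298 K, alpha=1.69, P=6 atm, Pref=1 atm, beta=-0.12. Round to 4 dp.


SL = SL0 * (Tu/Tref)^alpha * (P/Pref)^beta
T ratio = 585/298 = 1.96308725
(T ratio)^alpha = 1.96308725^1.69 = 3.126568
(P/Pref)^beta = 6^(-0.12) = 0.806532
SL = 0.44 * 3.126568 * 0.806532 = 1.1095 m/s


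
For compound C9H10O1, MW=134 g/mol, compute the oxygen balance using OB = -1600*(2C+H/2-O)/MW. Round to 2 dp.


OB = -1600 * (2C + H/2 - O) / MW
Inner = 2*9 + 10/2 - 1 = 22.00
OB = -1600 * 22.00 / 134 = -262.69%


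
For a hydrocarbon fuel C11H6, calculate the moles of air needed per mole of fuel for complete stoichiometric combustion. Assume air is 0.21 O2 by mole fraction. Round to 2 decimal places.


Balanced combustion: C11H6 + 12.5 O2 -> 11 CO2 + 3 H2O
O2 needed = C + H/4 = 11 + 6/4 = 12.50 moles
Air moles = O2 / 0.21 = 12.50 / 0.21 = 59.52 moles air


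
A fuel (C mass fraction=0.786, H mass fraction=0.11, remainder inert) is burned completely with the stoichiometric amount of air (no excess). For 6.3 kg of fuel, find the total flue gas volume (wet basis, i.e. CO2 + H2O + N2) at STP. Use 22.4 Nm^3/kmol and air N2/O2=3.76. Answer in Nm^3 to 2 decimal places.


Per kg fuel: CO2 = (C/12 kmol)*22.4 = (0.786/12)*22.4 = 1.46720 Nm^3
Per kg fuel: H2O = (H/2 kmol)*22.4 = (0.11/2)*22.4 = 1.23200 Nm^3
O2 needed per kg fuel = C/12 + H/4 = 0.786/12 + 0.11/4 = 0.09300000 kmol
Per kg fuel: N2 = O2*3.76*22.4 = 0.09300000*3.76*22.4 = 7.83283 Nm^3
Total per kg = 1.46720 + 1.23200 + 7.83283 = 10.53203 Nm^3
Total = 10.53203 * 6.3 = 66.35 Nm^3


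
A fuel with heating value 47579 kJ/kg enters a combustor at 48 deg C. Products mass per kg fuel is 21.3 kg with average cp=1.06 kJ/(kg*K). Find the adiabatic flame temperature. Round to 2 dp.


T_ad = T_in + Hc / (m_p * cp)
Denominator = 21.3 * 1.06 = 22.5780
Temperature rise = 47579 / 22.5780 = 2107.32 K
T_ad = 48 + 2107.32 = 2155.32 deg C


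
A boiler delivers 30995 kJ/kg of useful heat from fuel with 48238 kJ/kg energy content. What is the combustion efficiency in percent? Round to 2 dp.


Efficiency = (Q_useful / Q_fuel) * 100
Efficiency = (30995 / 48238) * 100
Efficiency = 0.6425 * 100 = 64.25%


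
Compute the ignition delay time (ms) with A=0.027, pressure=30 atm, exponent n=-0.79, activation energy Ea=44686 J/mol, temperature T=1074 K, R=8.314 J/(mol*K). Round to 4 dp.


tau = A * P^n * exp(Ea/(R*T))
P^n = 30^(-0.79) = 0.06808857
Ea/(R*T) = 44686/(8.314*1074) = 5.004460
exp(Ea/(R*T)) = 149.076487
tau = 0.027 * 0.06808857 * 149.076487 = 0.2741 ms


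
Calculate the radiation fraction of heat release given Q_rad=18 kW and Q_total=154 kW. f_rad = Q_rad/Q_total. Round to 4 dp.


f_rad = Q_rad / Q_total
f_rad = 18 / 154 = 0.1169


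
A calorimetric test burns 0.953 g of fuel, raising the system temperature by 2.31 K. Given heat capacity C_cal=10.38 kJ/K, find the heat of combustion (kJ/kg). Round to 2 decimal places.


Hc = C_cal * delta_T / m_fuel
Q_released = 10.38 * 2.31 = 23.9778 kJ
m_fuel = 0.953 g = 0.953/1000 kg = 0.000953 kg
Hc = 23.9778 / 0.000953 = 25160.34 kJ/kg


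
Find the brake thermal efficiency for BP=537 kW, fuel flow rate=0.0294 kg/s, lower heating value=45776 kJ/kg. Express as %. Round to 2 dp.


eta_BTE = (BP / (mf * LHV)) * 100
Denominator = 0.0294 * 45776 = 1345.8144 kW
eta_BTE = (537 / 1345.8144) * 100 = 39.90%


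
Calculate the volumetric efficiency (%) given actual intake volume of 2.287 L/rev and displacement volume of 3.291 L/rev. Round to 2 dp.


eta_v = (V_actual / V_disp) * 100
Ratio = 2.287 / 3.291 = 0.6949
eta_v = 0.6949 * 100 = 69.49%


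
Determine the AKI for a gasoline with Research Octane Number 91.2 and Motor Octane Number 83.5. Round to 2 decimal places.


AKI = (RON + MON) / 2
AKI = (91.2 + 83.5) / 2
AKI = 174.7 / 2 = 87.35


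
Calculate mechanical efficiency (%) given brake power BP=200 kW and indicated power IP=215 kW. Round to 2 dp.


eta_mech = (BP / IP) * 100
Ratio = 200 / 215 = 0.9302
eta_mech = 0.9302 * 100 = 93.02%


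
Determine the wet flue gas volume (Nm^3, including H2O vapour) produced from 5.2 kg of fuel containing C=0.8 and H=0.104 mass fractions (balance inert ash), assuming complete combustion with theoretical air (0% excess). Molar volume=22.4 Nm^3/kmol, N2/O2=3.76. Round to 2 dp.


Per kg fuel: CO2 = (C/12 kmol)*22.4 = (0.8/12)*22.4 = 1.49333 Nm^3
Per kg fuel: H2O = (H/2 kmol)*22.4 = (0.104/2)*22.4 = 1.16480 Nm^3
O2 needed per kg fuel = C/12 + H/4 = 0.8/12 + 0.104/4 = 0.09266667 kmol
Per kg fuel: N2 = O2*3.76*22.4 = 0.09266667*3.76*22.4 = 7.80476 Nm^3
Total per kg = 1.49333 + 1.16480 + 7.80476 = 10.46289 Nm^3
Total = 10.46289 * 5.2 = 54.41 Nm^3


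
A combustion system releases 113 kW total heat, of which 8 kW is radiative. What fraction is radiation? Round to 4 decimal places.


f_rad = Q_rad / Q_total
f_rad = 8 / 113 = 0.0708


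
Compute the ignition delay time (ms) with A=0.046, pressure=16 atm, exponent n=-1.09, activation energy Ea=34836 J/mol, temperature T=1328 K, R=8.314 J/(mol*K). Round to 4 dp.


tau = A * P^n * exp(Ea/(R*T))
P^n = 16^(-1.09) = 0.04869779
Ea/(R*T) = 34836/(8.314*1328) = 3.155151
exp(Ea/(R*T)) = 23.456585
tau = 0.046 * 0.04869779 * 23.456585 = 0.0525 ms


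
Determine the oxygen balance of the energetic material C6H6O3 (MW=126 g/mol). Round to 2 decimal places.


OB = -1600 * (2C + H/2 - O) / MW
Inner = 2*6 + 6/2 - 3 = 12.00
OB = -1600 * 12.00 / 126 = -152.38%


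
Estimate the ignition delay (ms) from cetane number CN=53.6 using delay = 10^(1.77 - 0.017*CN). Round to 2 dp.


delay = 10^(1.77 - 0.017*CN)
Exponent = 1.77 - 0.017*53.6 = 0.8588
delay = 10^0.8588 = 7.22 ms


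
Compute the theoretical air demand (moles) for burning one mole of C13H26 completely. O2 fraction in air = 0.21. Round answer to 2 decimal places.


Balanced combustion: C13H26 + 19.5 O2 -> 13 CO2 + 13 H2O
O2 needed = C + H/4 = 13 + 26/4 = 19.50 moles
Air moles = O2 / 0.21 = 19.50 / 0.21 = 92.86 moles air


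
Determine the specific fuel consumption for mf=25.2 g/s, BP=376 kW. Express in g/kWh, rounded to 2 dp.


SFC = (mf / BP) * 3600
Rate = 25.2 / 376 = 0.067021 g/(s*kW)
SFC = 0.067021 * 3600 = 241.28 g/kWh


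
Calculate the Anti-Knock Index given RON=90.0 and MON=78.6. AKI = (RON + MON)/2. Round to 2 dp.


AKI = (RON + MON) / 2
AKI = (90.0 + 78.6) / 2
AKI = 168.6 / 2 = 84.30


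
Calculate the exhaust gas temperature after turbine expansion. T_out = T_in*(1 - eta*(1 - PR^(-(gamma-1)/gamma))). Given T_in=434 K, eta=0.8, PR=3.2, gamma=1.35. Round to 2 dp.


T_out = T_in * (1 - eta * (1 - PR^(-(gamma-1)/gamma)))
Exponent = -(1.35-1)/1.35 = -0.25925926
PR^exp = 3.2^(-0.25925926) = 0.73966521
Factor = 1 - 0.8*(1 - 0.73966521) = 0.79173217
T_out = 434 * 0.79173217 = 343.61 K


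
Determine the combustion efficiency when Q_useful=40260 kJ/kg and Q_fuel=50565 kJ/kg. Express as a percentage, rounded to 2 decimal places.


Efficiency = (Q_useful / Q_fuel) * 100
Efficiency = (40260 / 50565) * 100
Efficiency = 0.7962 * 100 = 79.62%


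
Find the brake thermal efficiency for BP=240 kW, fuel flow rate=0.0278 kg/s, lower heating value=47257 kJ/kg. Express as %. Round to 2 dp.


eta_BTE = (BP / (mf * LHV)) * 100
Denominator = 0.0278 * 47257 = 1313.7446 kW
eta_BTE = (240 / 1313.7446) * 100 = 18.27%


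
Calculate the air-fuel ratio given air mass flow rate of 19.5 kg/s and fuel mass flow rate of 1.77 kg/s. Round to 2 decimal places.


AFR = m_air / m_fuel
AFR = 19.5 / 1.77 = 11.02


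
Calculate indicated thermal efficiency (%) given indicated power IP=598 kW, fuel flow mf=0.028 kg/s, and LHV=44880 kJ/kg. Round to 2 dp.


eta_ith = (IP / (mf * LHV)) * 100
Denominator = 0.028 * 44880 = 1256.6400 kW
eta_ith = (598 / 1256.6400) * 100 = 47.59%


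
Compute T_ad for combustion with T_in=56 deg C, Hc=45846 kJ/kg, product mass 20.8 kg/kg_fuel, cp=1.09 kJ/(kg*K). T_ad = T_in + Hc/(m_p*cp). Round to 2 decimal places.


T_ad = T_in + Hc / (m_p * cp)
Denominator = 20.8 * 1.09 = 22.6720
Temperature rise = 45846 / 22.6720 = 2022.14 K
T_ad = 56 + 2022.14 = 2078.14 deg C


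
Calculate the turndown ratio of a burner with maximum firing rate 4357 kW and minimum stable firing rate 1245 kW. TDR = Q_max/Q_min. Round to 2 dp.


TDR = Q_max / Q_min
TDR = 4357 / 1245 = 3.50


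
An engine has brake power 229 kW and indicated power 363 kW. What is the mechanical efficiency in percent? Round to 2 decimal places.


eta_mech = (BP / IP) * 100
Ratio = 229 / 363 = 0.6309
eta_mech = 0.6309 * 100 = 63.09%


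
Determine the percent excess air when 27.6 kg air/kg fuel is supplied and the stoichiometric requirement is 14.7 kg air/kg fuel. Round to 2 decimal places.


Excess air = actual - stoichiometric = 27.6 - 14.7 = 12.90 kg/kg fuel
Excess air % = (excess / stoich) * 100 = (12.90 / 14.7) * 100 = 87.76%


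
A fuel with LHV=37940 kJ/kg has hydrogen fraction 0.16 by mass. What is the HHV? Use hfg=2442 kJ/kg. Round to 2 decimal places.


HHV = LHV + hfg * 9 * H
Water addition = 2442 * 9 * 0.16 = 3516.480 kJ/kg
HHV = 37940 + 3516.480 = 41456.48 kJ/kg


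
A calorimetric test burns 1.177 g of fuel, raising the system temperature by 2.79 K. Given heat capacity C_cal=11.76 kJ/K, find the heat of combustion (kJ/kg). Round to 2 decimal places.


Hc = C_cal * delta_T / m_fuel
Q_released = 11.76 * 2.79 = 32.8104 kJ
m_fuel = 1.177 g = 1.177/1000 kg = 0.001177 kg
Hc = 32.8104 / 0.001177 = 27876.30 kJ/kg


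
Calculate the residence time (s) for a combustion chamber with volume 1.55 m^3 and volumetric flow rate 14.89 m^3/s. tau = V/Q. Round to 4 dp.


tau = V / Q_flow
tau = 1.55 / 14.89 = 0.1041 s


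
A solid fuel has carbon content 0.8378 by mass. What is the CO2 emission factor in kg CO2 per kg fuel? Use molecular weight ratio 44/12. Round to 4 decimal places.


EF = C_frac * (M_CO2 / M_C)
EF = 0.8378 * (44/12)
EF = 0.8378 * 3.666667 = 3.0719 kg_CO2/kg_fuel


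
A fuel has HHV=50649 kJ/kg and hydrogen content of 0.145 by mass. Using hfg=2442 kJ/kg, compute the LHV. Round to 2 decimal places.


LHV = HHV - hfg * 9 * H
Water correction = 2442 * 9 * 0.145 = 3186.810 kJ/kg
LHV = 50649 - 3186.810 = 47462.19 kJ/kg


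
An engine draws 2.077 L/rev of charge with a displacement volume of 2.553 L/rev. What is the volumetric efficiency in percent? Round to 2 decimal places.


eta_v = (V_actual / V_disp) * 100
Ratio = 2.077 / 2.553 = 0.8136
eta_v = 0.8136 * 100 = 81.36%


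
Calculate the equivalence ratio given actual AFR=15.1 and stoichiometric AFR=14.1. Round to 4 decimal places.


phi = AFR_stoich / AFR_actual
phi = 14.1 / 15.1 = 0.9338


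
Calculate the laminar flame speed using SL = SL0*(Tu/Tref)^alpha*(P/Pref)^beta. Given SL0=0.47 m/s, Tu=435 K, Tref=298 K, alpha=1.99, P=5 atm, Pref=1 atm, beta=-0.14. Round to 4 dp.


SL = SL0 * (Tu/Tref)^alpha * (P/Pref)^beta
T ratio = 435/298 = 1.45973154
(T ratio)^alpha = 1.45973154^1.99 = 2.122772
(P/Pref)^beta = 5^(-0.14) = 0.798260
SL = 0.47 * 2.122772 * 0.798260 = 0.7964 m/s


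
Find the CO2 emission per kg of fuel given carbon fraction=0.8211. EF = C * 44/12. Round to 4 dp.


EF = C_frac * (M_CO2 / M_C)
EF = 0.8211 * (44/12)
EF = 0.8211 * 3.666667 = 3.0107 kg_CO2/kg_fuel


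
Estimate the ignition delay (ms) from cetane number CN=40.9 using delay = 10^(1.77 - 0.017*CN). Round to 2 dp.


delay = 10^(1.77 - 0.017*CN)
Exponent = 1.77 - 0.017*40.9 = 1.0747
delay = 10^1.0747 = 11.88 ms


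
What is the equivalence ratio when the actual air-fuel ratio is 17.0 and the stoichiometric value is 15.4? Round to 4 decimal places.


phi = AFR_stoich / AFR_actual
phi = 15.4 / 17.0 = 0.9059


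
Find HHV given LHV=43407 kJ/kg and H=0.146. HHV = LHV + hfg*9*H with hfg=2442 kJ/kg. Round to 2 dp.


HHV = LHV + hfg * 9 * H
Water addition = 2442 * 9 * 0.146 = 3208.788 kJ/kg
HHV = 43407 + 3208.788 = 46615.79 kJ/kg


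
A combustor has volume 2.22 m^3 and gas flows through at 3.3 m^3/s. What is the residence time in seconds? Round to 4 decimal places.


tau = V / Q_flow
tau = 2.22 / 3.3 = 0.6727 s


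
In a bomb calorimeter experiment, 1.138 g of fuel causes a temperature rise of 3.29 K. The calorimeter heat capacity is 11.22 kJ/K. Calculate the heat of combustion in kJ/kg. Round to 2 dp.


Hc = C_cal * delta_T / m_fuel
Q_released = 11.22 * 3.29 = 36.9138 kJ
m_fuel = 1.138 g = 1.138/1000 kg = 0.001138 kg
Hc = 36.9138 / 0.001138 = 32437.43 kJ/kg


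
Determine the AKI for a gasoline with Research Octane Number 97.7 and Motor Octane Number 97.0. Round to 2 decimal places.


AKI = (RON + MON) / 2
AKI = (97.7 + 97.0) / 2
AKI = 194.7 / 2 = 97.35


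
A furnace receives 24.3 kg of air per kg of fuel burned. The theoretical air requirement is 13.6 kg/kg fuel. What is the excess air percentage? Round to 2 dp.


Excess air = actual - stoichiometric = 24.3 - 13.6 = 10.70 kg/kg fuel
Excess air % = (excess / stoich) * 100 = (10.70 / 13.6) * 100 = 78.68%


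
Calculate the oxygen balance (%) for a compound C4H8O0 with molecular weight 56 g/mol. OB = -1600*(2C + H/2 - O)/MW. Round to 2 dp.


OB = -1600 * (2C + H/2 - O) / MW
Inner = 2*4 + 8/2 - 0 = 12.00
OB = -1600 * 12.00 / 56 = -342.86%


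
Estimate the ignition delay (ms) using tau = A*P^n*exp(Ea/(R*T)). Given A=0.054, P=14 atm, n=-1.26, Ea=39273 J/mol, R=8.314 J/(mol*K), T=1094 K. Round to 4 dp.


tau = A * P^n * exp(Ea/(R*T))
P^n = 14^(-1.26) = 0.03596488
Ea/(R*T) = 39273/(8.314*1094) = 4.317842
exp(Ea/(R*T)) = 75.026538
tau = 0.054 * 0.03596488 * 75.026538 = 0.1457 ms


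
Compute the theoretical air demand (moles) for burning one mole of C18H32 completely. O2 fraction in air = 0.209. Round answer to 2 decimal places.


Balanced combustion: C18H32 + 26 O2 -> 18 CO2 + 16 H2O
O2 needed = C + H/4 = 18 + 32/4 = 26.00 moles
Air moles = O2 / 0.209 = 26.00 / 0.209 = 124.40 moles air


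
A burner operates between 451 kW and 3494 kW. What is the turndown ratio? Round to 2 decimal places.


TDR = Q_max / Q_min
TDR = 3494 / 451 = 7.75


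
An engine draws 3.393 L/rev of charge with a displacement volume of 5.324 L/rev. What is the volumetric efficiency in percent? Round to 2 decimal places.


eta_v = (V_actual / V_disp) * 100
Ratio = 3.393 / 5.324 = 0.6373
eta_v = 0.6373 * 100 = 63.73%


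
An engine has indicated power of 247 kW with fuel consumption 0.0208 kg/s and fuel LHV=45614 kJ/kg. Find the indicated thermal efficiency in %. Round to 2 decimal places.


eta_ith = (IP / (mf * LHV)) * 100
Denominator = 0.0208 * 45614 = 948.7712 kW
eta_ith = (247 / 948.7712) * 100 = 26.03%


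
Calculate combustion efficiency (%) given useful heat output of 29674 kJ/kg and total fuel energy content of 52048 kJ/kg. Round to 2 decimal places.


Efficiency = (Q_useful / Q_fuel) * 100
Efficiency = (29674 / 52048) * 100
Efficiency = 0.5701 * 100 = 57.01%


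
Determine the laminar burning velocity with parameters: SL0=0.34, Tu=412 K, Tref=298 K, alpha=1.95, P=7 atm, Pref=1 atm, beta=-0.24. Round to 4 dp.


SL = SL0 * (Tu/Tref)^alpha * (P/Pref)^beta
T ratio = 412/298 = 1.38255034
(T ratio)^alpha = 1.38255034^1.95 = 1.880736
(P/Pref)^beta = 7^(-0.24) = 0.626869
SL = 0.34 * 1.880736 * 0.626869 = 0.4009 m/s


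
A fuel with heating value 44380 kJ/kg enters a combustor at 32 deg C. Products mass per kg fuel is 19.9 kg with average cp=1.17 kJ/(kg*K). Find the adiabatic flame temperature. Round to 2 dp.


T_ad = T_in + Hc / (m_p * cp)
Denominator = 19.9 * 1.17 = 23.2830
Temperature rise = 44380 / 23.2830 = 1906.11 K
T_ad = 32 + 1906.11 = 1938.11 deg C


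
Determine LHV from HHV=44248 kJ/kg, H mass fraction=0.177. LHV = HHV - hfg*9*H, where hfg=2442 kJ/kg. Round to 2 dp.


LHV = HHV - hfg * 9 * H
Water correction = 2442 * 9 * 0.177 = 3890.106 kJ/kg
LHV = 44248 - 3890.106 = 40357.89 kJ/kg


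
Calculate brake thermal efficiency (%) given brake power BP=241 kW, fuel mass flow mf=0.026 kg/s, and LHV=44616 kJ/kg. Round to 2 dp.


eta_BTE = (BP / (mf * LHV)) * 100
Denominator = 0.026 * 44616 = 1160.0160 kW
eta_BTE = (241 / 1160.0160) * 100 = 20.78%


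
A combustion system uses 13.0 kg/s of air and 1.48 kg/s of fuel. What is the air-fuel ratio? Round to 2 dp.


AFR = m_air / m_fuel
AFR = 13.0 / 1.48 = 8.78


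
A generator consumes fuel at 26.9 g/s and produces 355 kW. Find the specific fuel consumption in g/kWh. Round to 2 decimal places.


SFC = (mf / BP) * 3600
Rate = 26.9 / 355 = 0.075775 g/(s*kW)
SFC = 0.075775 * 3600 = 272.79 g/kWh


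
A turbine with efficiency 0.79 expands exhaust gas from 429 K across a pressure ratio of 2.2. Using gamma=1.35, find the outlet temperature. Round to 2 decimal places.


T_out = T_in * (1 - eta * (1 - PR^(-(gamma-1)/gamma)))
Exponent = -(1.35-1)/1.35 = -0.25925926
PR^exp = 2.2^(-0.25925926) = 0.81512413
Factor = 1 - 0.79*(1 - 0.81512413) = 0.85394806
T_out = 429 * 0.85394806 = 366.34 K


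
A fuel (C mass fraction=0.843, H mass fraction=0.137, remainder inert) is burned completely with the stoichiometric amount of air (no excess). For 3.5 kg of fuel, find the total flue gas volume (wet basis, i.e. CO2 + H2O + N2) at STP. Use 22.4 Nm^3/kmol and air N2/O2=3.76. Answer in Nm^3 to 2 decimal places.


Per kg fuel: CO2 = (C/12 kmol)*22.4 = (0.843/12)*22.4 = 1.57360 Nm^3
Per kg fuel: H2O = (H/2 kmol)*22.4 = (0.137/2)*22.4 = 1.53440 Nm^3
O2 needed per kg fuel = C/12 + H/4 = 0.843/12 + 0.137/4 = 0.10450000 kmol
Per kg fuel: N2 = O2*3.76*22.4 = 0.10450000*3.76*22.4 = 8.80141 Nm^3
Total per kg = 1.57360 + 1.53440 + 8.80141 = 11.90941 Nm^3
Total = 11.90941 * 3.5 = 41.68 Nm^3


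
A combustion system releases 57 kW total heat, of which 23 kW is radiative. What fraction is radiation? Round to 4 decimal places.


f_rad = Q_rad / Q_total
f_rad = 23 / 57 = 0.4035


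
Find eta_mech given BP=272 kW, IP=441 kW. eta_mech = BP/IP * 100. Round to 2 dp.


eta_mech = (BP / IP) * 100
Ratio = 272 / 441 = 0.6168
eta_mech = 0.6168 * 100 = 61.68%


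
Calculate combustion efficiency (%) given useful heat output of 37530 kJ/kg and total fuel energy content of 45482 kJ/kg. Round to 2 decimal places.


Efficiency = (Q_useful / Q_fuel) * 100
Efficiency = (37530 / 45482) * 100
Efficiency = 0.8252 * 100 = 82.52%


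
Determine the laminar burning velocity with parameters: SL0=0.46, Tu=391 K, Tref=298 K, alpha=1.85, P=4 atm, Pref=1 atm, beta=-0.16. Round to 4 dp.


SL = SL0 * (Tu/Tref)^alpha * (P/Pref)^beta
T ratio = 391/298 = 1.31208054
(T ratio)^alpha = 1.31208054^1.85 = 1.652825
(P/Pref)^beta = 4^(-0.16) = 0.801070
SL = 0.46 * 1.652825 * 0.801070 = 0.6091 m/s


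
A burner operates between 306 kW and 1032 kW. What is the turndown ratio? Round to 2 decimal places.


TDR = Q_max / Q_min
TDR = 1032 / 306 = 3.37


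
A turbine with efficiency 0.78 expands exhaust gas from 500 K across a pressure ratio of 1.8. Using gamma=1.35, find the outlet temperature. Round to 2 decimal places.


T_out = T_in * (1 - eta * (1 - PR^(-(gamma-1)/gamma)))
Exponent = -(1.35-1)/1.35 = -0.25925926
PR^exp = 1.8^(-0.25925926) = 0.85865408
Factor = 1 - 0.78*(1 - 0.85865408) = 0.88975018
T_out = 500 * 0.88975018 = 444.88 K


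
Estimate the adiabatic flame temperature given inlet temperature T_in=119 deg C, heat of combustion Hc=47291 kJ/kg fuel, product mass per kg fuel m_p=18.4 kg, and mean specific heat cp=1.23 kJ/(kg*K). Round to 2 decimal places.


T_ad = T_in + Hc / (m_p * cp)
Denominator = 18.4 * 1.23 = 22.6320
Temperature rise = 47291 / 22.6320 = 2089.56 K
T_ad = 119 + 2089.56 = 2208.56 deg C
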